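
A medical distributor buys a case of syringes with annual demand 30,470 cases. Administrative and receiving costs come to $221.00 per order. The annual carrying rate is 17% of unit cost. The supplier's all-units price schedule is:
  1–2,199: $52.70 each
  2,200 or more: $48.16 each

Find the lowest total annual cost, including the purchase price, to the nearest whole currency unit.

Holding cost per unit per year at price C is H = 0.17·C.
Evaluate total cost at each tier's feasible EOQ or, if the EOQ is below the tier, at the tier's minimum quantity.
EOQ at $52.70 = 1226.1 (feasible in tier 1): TC = 30,470×$52.70 + (30,470/1226.1)×221 + (1226.1/2)×0.17×$52.70 = $1,616,753.42.
EOQ at $48.16 = 1282.6 < 2200, so use break Q=2200: TC = 30,470×$48.16 + (30,470/2200.0)×221 + (2200.0/2)×0.17×$48.16 = $1,479,501.97.
Lowest total cost among the candidates is at Q = 2200.0.

TC* ≈ $1,479,502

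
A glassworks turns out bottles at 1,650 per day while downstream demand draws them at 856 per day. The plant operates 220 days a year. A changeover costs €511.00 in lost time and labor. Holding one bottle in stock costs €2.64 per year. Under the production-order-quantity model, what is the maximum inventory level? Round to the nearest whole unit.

I_max ≈ 5,923 bottles

Annual demand D = 856 × 220 = 188,320.
Production build-up factor (1 − d/p) = 1 − 856/1,650 = 0.4812.
Q* = √(2DS / (H(1 − d/p))) = √(2 × 188,320 × 511 / (2.64 × 0.4812)).
= √(192,463,040 / 1.2704) ≈ 12308.452.
Maximum inventory = Q*(1 − d/p) = 12308.452 × 0.4812 ≈ 5922.976.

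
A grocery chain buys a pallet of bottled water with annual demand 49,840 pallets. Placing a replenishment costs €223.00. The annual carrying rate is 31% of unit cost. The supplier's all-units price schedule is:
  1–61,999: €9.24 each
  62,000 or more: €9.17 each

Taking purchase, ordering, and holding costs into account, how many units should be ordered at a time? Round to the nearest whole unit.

Holding cost per unit per year at price C is H = 0.31·C.
Evaluate total cost at each tier's feasible EOQ or, if the EOQ is below the tier, at the tier's minimum quantity.
EOQ at €9.24 = 2785.7 (feasible in tier 1): TC = 49,840×€9.24 + (49,840/2785.7)×223 + (2785.7/2)×0.31×€9.24 = €468,501.06.
EOQ at €9.17 = 2796.3 < 62000, so use break Q=62000: TC = 49,840×€9.17 + (49,840/62000.0)×223 + (62000.0/2)×0.31×€9.17 = €545,335.76.
Lowest total cost is €468,501.06 at Q = 2785.7.

Q* ≈ 2,786 pallets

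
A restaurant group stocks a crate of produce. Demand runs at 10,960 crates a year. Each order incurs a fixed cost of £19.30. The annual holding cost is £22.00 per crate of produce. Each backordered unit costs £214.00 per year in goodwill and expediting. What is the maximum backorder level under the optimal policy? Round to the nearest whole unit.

S* ≈ 14 crates

With planned backorders, Q* = √(2DS/H) · √((H+B)/B).
√(2DS/H) = √(2 × 10,960 × 19.3 / 22) = 138.672.
√((H+B)/B) = √((22+214)/214) = 1.0501.
Q* ≈ 145.625.
S* = Q* · H/(H+B) = 145.625 × 22/236 ≈ 13.575.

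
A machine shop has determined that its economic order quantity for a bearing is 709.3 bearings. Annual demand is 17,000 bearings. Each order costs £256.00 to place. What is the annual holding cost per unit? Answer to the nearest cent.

H ≈ £17.30

Squaring Q* = √(2DS/H) gives Q*² = 2DS/H.
From Q* = √(2DS/H): H = 2DS / Q*² = 2 × 17,000 × 256 / 709.3² = 17.3005.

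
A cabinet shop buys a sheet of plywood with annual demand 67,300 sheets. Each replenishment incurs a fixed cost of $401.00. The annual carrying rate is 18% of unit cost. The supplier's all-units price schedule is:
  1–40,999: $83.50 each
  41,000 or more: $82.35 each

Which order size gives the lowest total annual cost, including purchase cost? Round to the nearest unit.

Q* ≈ 1,895 sheets

Holding cost per unit per year at price C is H = 0.18·C.
For each price level, check whether its EOQ is feasible; otherwise the best quantity at that price is the breakpoint.
EOQ at $83.50 = 1895.0 (feasible in tier 1): TC = 67,300×$83.50 + (67,300/1895.0)×401 + (1895.0/2)×0.18×$83.50 = $5,648,032.24.
EOQ at $82.35 = 1908.2 < 41000, so use break Q=41000: TC = 67,300×$82.35 + (67,300/41000.0)×401 + (41000.0/2)×0.18×$82.35 = $5,846,684.73.
Lowest total cost is $5,648,032.24 at Q = 1895.0.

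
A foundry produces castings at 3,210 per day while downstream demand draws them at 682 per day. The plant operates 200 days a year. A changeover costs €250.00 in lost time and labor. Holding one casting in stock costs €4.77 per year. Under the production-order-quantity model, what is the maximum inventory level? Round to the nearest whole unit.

I_max ≈ 3,356 castings

Annual demand D = 682 × 200 = 136,400.
Production build-up factor (1 − d/p) = 1 − 682/3,210 = 0.7875.
Q* = √(2DS / (H(1 − d/p))) = √(2 × 136,400 × 250 / (4.77 × 0.7875)).
= √(68,200,000 / 3.7566) ≈ 4260.857.
Maximum inventory = Q*(1 − d/p) = 4260.857 × 0.7875 ≈ 3355.591.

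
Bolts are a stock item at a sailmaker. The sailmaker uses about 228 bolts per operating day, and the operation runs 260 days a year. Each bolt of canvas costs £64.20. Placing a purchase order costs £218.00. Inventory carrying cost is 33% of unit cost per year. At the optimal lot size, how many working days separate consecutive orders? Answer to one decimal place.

Annual demand D = 228 × 260 = 59,280.
Holding cost H = 0.33 × £64.20 = £21.1860 per unit per year.
The optimal lot size = √(2DS/H) = √(2 × 59,280 × 218 / 21.186) ≈ 1104.52.
Cycle time = Q*/D × 260 = 1104.52 / 59,280 × 260 ≈ 4.844 days.

T ≈ 4.8 days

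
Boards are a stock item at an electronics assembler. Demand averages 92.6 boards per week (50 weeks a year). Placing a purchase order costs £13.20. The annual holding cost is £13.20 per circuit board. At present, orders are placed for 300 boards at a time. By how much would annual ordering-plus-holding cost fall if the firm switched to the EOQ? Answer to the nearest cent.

Annual demand D = 92.6 × 50 = 4,630.
EOQ = √(2DS/H) = √(2 × 4,630 × 13.2 / 13.2) ≈ 96.23.
Cost at Q* = (D/Q*)S + (Q*/2)H = √(2DSH) ≈ £1,270.22.
Cost at Q = 300: (4,630/300)×13.2 + (300/2)×13.2 = £203.72 + £1,980.00 = £2,183.72.
Excess = £2,183.72 − £1,270.22 = £913.50.

Extra cost ≈ £913.50 per year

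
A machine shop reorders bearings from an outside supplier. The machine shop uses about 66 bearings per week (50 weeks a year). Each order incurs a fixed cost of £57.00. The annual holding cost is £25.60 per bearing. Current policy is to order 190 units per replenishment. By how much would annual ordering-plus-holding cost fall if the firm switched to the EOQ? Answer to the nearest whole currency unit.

Extra cost ≈ £319 per year

Annual demand D = 66 × 50 = 3,300.
EOQ = √(2DS/H) = √(2 × 3,300 × 57 / 25.6) ≈ 121.22.
Cost at Q* = (D/Q*)S + (Q*/2)H = √(2DSH) ≈ £3,103.34.
Cost at Q = 190: (3,300/190)×57 + (190/2)×25.6 = £990.00 + £2,432.00 = £3,422.00.
Excess = £3,422.00 − £3,103.34 = £318.66.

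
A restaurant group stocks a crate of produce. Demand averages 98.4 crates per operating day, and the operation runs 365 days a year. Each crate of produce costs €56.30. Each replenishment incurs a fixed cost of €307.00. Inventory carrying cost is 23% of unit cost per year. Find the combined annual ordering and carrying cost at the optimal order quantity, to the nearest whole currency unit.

TC* ≈ €16,898

Annual demand D = 98.4 × 365 = 35,916.
Holding cost H = 0.23 × €56.30 = €12.9490 per unit per year.
The optimal lot size = √(2DS/H) = √(2 × 35,916 × 307 / 12.949) ≈ 1305.00.
At the optimum the two cost components are equal, so total cost = 2·(Q*/2)H = Q*·H.
Minimum total = √(2DSH) = √(2 × 35,916 × 307 × 12.949) ≈ 16898.427.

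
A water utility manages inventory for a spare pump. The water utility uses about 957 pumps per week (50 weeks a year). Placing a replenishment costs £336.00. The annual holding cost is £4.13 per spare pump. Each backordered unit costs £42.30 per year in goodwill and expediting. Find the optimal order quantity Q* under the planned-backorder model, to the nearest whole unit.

Annual demand D = 957 × 50 = 47,850.
With planned backorders, Q* = √(2DS/H) · √((H+B)/B).
√(2DS/H) = √(2 × 47,850 × 336 / 4.13) = 2790.298.
√((H+B)/B) = √((4.13+42.3)/42.3) = 1.0477.
Q* ≈ 2923.343.

Q* ≈ 2,923 pumps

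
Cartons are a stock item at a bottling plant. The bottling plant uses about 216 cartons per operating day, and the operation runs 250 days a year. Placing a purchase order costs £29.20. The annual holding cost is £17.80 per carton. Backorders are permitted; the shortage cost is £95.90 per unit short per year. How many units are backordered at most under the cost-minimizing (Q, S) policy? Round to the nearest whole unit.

Annual demand D = 216 × 250 = 54,000.
With planned backorders, Q* = √(2DS/H) · √((H+B)/B).
√(2DS/H) = √(2 × 54,000 × 29.2 / 17.8) = 420.914.
√((H+B)/B) = √((17.8+95.9)/95.9) = 1.0889.
Q* ≈ 458.315.
S* = Q* · H/(H+B) = 458.315 × 17.8/113.7 ≈ 71.750.

S* ≈ 72 cartons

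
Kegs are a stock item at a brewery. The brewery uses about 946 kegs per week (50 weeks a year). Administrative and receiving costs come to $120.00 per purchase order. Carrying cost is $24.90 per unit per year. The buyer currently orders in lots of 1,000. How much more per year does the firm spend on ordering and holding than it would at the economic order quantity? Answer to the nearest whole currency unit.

Extra cost ≈ $1,313 per year

Annual demand D = 946 × 50 = 47,300.
EOQ = √(2DS/H) = √(2 × 47,300 × 120 / 24.9) ≈ 675.21.
Cost at Q* = (D/Q*)S + (Q*/2)H = √(2DSH) ≈ $16,812.64.
Cost at Q = 1,000: (47,300/1,000)×120 + (1,000/2)×24.9 = $5,676.00 + $12,450.00 = $18,126.00.
Excess = $18,126.00 − $16,812.64 = $1,313.36.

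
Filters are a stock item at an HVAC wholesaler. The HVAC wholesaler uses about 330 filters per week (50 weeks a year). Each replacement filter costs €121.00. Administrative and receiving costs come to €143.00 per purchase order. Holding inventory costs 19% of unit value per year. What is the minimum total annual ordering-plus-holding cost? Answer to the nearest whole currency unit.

TC* ≈ €10,416

Annual demand D = 330 × 50 = 16,500.
Holding cost H = 0.19 × €121.00 = €22.9900 per unit per year.
The optimal lot size = √(2DS/H) = √(2 × 16,500 × 143 / 22.99) ≈ 453.06.
At the optimum the two cost components are equal, so total cost = 2·(Q*/2)H = Q*·H.
Minimum total = √(2DSH) = √(2 × 16,500 × 143 × 22.99) ≈ 10415.844.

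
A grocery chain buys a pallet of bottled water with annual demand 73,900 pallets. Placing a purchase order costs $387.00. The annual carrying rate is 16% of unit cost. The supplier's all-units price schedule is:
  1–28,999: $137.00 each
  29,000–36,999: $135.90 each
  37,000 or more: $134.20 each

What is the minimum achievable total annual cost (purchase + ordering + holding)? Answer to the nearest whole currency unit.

Holding cost per unit per year at price C is H = 0.16·C.
For each price level, check whether its EOQ is feasible; otherwise the best quantity at that price is the breakpoint.
EOQ at $137.00 = 1615.4 (feasible in tier 1): TC = 73,900×$137.00 + (73,900/1615.4)×387 + (1615.4/2)×0.16×$137.00 = $10,159,708.94.
EOQ at $135.90 = 1621.9 < 29000, so use break Q=29000: TC = 73,900×$135.90 + (73,900/29000.0)×387 + (29000.0/2)×0.16×$135.90 = $10,359,284.18.
EOQ at $134.20 = 1632.1 < 37000, so use break Q=37000: TC = 73,900×$134.20 + (73,900/37000.0)×387 + (37000.0/2)×0.16×$134.20 = $10,315,384.95.
Lowest total cost among the candidates is at Q = 1615.4.

TC* ≈ $10,159,709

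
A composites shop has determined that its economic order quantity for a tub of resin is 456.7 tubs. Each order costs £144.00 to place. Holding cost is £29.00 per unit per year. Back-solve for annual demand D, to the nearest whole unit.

Squaring Q* = √(2DS/H) gives Q*² = 2DS/H.
From Q* = √(2DS/H): D = Q*²H / (2S) = 456.7² × 29 / (2 × 144) = 21002.333.

D ≈ 21,002 tubs per year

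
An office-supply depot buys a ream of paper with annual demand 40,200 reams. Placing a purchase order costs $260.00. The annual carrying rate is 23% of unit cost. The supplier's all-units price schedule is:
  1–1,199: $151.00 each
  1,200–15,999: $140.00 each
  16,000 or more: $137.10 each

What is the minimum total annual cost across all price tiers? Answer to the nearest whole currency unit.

Holding cost per unit per year at price C is H = 0.23·C.
For each price level, check whether its EOQ is feasible; otherwise the best quantity at that price is the breakpoint.
EOQ at $151.00 = 775.8 (feasible in tier 1): TC = 40,200×$151.00 + (40,200/775.8)×260 + (775.8/2)×0.23×$151.00 = $6,097,144.31.
EOQ at $140.00 = 805.7 < 1200, so use break Q=1200: TC = 40,200×$140.00 + (40,200/1200.0)×260 + (1200.0/2)×0.23×$140.00 = $5,656,030.00.
EOQ at $137.10 = 814.2 < 16000, so use break Q=16000: TC = 40,200×$137.10 + (40,200/16000.0)×260 + (16000.0/2)×0.23×$137.10 = $5,764,337.25.
Lowest total cost among the candidates is at Q = 1200.0.

TC* ≈ $5,656,030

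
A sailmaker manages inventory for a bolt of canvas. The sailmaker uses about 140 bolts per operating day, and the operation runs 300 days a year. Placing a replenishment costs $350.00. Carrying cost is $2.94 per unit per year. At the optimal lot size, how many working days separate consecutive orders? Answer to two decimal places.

Annual demand D = 140 × 300 = 42,000.
Q* = √(2DS/H) = √(2 × 42,000 × 350 / 2.94) ≈ 3162.28.
Cycle time = Q*/D × 300 = 3162.28 / 42,000 × 300 ≈ 22.588 days.

T ≈ 22.59 days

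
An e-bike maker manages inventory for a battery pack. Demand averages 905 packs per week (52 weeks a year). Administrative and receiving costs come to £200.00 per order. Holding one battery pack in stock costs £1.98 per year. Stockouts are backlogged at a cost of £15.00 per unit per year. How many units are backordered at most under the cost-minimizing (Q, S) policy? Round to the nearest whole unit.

S* ≈ 383 packs

Annual demand D = 905 × 52 = 47,060.
With planned backorders, Q* = √(2DS/H) · √((H+B)/B).
√(2DS/H) = √(2 × 47,060 × 200 / 1.98) = 3083.354.
√((H+B)/B) = √((1.98+15)/15) = 1.0640.
Q* ≈ 3280.549.
S* = Q* · H/(H+B) = 3280.549 × 1.98/16.98 ≈ 382.538.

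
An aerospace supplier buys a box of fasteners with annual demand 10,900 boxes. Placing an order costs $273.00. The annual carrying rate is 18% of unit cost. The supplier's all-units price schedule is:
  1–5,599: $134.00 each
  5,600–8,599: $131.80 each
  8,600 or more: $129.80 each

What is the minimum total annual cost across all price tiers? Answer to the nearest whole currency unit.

TC* ≈ $1,472,581

Holding cost per unit per year at price C is H = 0.18·C.
For each price level, check whether its EOQ is feasible; otherwise the best quantity at that price is the breakpoint.
EOQ at $134.00 = 496.7 (feasible in tier 1): TC = 10,900×$134.00 + (10,900/496.7)×273 + (496.7/2)×0.18×$134.00 = $1,472,581.14.
EOQ at $131.80 = 500.9 < 5600, so use break Q=5600: TC = 10,900×$131.80 + (10,900/5600.0)×273 + (5600.0/2)×0.18×$131.80 = $1,503,578.58.
EOQ at $129.80 = 504.7 < 8600, so use break Q=8600: TC = 10,900×$129.80 + (10,900/8600.0)×273 + (8600.0/2)×0.18×$129.80 = $1,515,631.21.
Lowest total cost among the candidates is at Q = 496.7.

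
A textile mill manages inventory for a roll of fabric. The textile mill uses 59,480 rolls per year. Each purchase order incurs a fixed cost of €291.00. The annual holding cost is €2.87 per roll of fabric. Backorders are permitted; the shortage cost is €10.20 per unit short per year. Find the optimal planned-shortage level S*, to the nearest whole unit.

S* ≈ 863 rolls

With planned backorders, Q* = √(2DS/H) · √((H+B)/B).
√(2DS/H) = √(2 × 59,480 × 291 / 2.87) = 3473.010.
√((H+B)/B) = √((2.87+10.2)/10.2) = 1.1320.
Q* ≈ 3931.368.
S* = Q* · H/(H+B) = 3931.368 × 2.87/13.07 ≈ 863.277.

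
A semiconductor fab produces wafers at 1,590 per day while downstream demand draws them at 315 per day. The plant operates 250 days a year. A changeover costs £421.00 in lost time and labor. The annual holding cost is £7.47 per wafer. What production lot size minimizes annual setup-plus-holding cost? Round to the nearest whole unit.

Q* ≈ 3,327 wafers

Annual demand D = 315 × 250 = 78,750.
Production build-up factor (1 − d/p) = 1 − 315/1,590 = 0.8019.
Q* = √(2DS / (H(1 − d/p))) = √(2 × 78,750 × 421 / (7.47 × 0.8019)).
= √(66,307,500 / 5.9901) ≈ 3327.090.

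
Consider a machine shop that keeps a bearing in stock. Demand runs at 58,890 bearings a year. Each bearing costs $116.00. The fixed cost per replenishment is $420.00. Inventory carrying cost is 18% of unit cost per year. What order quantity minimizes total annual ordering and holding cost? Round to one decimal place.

Holding cost H = 0.18 × $116.00 = $20.8800 per unit per year.
EOQ = √(2DS / H) = √(2 × 58,890 × 420 / 20.88).
= √(49,467,600 / 20.88) = √2,369,137.931 ≈ 1539.200.

Q* ≈ 1,539.2 bearings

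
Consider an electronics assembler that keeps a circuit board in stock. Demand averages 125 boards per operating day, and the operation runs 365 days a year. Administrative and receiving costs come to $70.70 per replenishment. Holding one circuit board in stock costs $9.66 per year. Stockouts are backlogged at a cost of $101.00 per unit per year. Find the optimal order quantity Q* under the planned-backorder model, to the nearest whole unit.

Annual demand D = 125 × 365 = 45,625.
With planned backorders, Q* = √(2DS/H) · √((H+B)/B).
√(2DS/H) = √(2 × 45,625 × 70.7 / 9.66) = 817.217.
√((H+B)/B) = √((9.66+101)/101) = 1.0467.
Q* ≈ 855.406.

Q* ≈ 855 boards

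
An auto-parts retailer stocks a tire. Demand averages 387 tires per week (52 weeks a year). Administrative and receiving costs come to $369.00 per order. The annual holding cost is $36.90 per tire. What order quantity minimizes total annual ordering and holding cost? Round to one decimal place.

Annual demand D = 387 × 52 = 20,124.
EOQ = √(2DS / H) = √(2 × 20,124 × 369 / 36.9).
= √(14,851,512 / 36.9) = √402,480 ≈ 634.413.

Q* ≈ 634.4 tires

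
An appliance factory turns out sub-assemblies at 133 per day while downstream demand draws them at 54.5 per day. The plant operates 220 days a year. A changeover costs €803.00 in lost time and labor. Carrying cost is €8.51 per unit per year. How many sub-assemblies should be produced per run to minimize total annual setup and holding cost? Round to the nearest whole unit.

Q* ≈ 1,958 sub-assemblies

Annual demand D = 54.5 × 220 = 11,990.
Production build-up factor (1 − d/p) = 1 − 54.5/133 = 0.5902.
Q* = √(2DS / (H(1 − d/p))) = √(2 × 11,990 × 803 / (8.51 × 0.5902)).
= √(19,255,940 / 5.0228) ≈ 1957.981.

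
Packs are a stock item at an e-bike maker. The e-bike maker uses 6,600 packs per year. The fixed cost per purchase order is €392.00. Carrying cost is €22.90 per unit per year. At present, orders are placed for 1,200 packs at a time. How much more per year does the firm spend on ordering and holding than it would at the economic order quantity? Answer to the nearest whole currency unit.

Extra cost ≈ €5,011 per year

EOQ = √(2DS/H) = √(2 × 6,600 × 392 / 22.9) ≈ 475.35.
Cost at Q* = (D/Q*)S + (Q*/2)H = √(2DSH) ≈ €10,885.48.
Cost at Q = 1,200: (6,600/1,200)×392 + (1,200/2)×22.9 = €2,156.00 + €13,740.00 = €15,896.00.
Excess = €15,896.00 − €10,885.48 = €5,010.52.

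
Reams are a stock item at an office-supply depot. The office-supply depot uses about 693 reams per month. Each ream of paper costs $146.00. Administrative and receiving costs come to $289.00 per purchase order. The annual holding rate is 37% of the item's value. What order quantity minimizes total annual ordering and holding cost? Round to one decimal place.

Q* ≈ 298.3 reams

Annual demand D = 693 × 12 = 8,316.
Holding cost H = 0.37 × $146.00 = $54.0200 per unit per year.
EOQ = √(2DS / H) = √(2 × 8,316 × 289 / 54.02).
= √(4,806,648 / 54.02) = √88,979.0448 ≈ 298.294.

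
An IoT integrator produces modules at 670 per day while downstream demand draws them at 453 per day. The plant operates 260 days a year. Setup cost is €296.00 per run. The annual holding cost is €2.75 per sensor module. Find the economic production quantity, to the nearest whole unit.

Annual demand D = 453 × 260 = 117,780.
Production build-up factor (1 − d/p) = 1 − 453/670 = 0.3239.
Q* = √(2DS / (H(1 − d/p))) = √(2 × 117,780 × 296 / (2.75 × 0.3239)).
= √(69,725,760 / 0.8907) ≈ 8847.851.

Q* ≈ 8,848 modules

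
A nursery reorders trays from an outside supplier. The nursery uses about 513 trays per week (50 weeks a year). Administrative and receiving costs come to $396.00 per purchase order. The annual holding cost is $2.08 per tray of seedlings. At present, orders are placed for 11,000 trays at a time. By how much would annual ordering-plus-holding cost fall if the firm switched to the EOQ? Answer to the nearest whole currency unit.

Extra cost ≈ $5,863 per year

Annual demand D = 513 × 50 = 25,650.
EOQ = √(2DS/H) = √(2 × 25,650 × 396 / 2.08) ≈ 3125.18.
Cost at Q* = (D/Q*)S + (Q*/2)H = √(2DSH) ≈ $6,500.37.
Cost at Q = 11,000: (25,650/11,000)×396 + (11,000/2)×2.08 = $923.40 + $11,440.00 = $12,363.40.
Excess = $12,363.40 − $6,500.37 = $5,863.03.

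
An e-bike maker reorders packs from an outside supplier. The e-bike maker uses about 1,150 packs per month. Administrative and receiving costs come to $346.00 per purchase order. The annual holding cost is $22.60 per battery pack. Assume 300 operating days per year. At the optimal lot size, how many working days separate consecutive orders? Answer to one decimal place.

T ≈ 14.1 days

Annual demand D = 1,150 × 12 = 13,800.
EOQ = √(2DS/H) = √(2 × 13,800 × 346 / 22.6) ≈ 650.04.
Cycle time = Q*/D × 300 = 650.04 / 13,800 × 300 ≈ 14.131 days.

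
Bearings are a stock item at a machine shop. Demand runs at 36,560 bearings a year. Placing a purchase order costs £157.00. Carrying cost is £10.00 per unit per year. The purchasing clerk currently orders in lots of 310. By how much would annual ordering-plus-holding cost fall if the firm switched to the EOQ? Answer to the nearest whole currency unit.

Extra cost ≈ £9,351 per year

EOQ = √(2DS/H) = √(2 × 36,560 × 157 / 10) ≈ 1071.44.
Cost at Q* = (D/Q*)S + (Q*/2)H = √(2DSH) ≈ £10,714.40.
Cost at Q = 310: (36,560/310)×157 + (310/2)×10 = £18,515.87 + £1,550.00 = £20,065.87.
Excess = £20,065.87 − £10,714.40 = £9,351.47.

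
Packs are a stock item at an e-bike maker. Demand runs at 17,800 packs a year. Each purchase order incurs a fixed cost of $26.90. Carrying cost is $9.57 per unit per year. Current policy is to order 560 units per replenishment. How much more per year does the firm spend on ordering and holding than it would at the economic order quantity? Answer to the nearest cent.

EOQ = √(2DS/H) = √(2 × 17,800 × 26.9 / 9.57) ≈ 316.33.
Cost at Q* = (D/Q*)S + (Q*/2)H = √(2DSH) ≈ $3,027.31.
Cost at Q = 560: (17,800/560)×26.9 + (560/2)×9.57 = $855.04 + $2,679.60 = $3,534.64.
Excess = $3,534.64 − $3,027.31 = $507.32.

Extra cost ≈ $507.32 per year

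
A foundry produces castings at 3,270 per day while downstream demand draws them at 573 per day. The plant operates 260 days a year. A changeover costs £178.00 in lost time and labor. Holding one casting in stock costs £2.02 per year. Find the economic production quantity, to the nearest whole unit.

Q* ≈ 5,642 castings

Annual demand D = 573 × 260 = 148,980.
Production build-up factor (1 − d/p) = 1 − 573/3,270 = 0.8248.
Q* = √(2DS / (H(1 − d/p))) = √(2 × 148,980 × 178 / (2.02 × 0.8248)).
= √(53,036,880 / 1.666) ≈ 5642.177.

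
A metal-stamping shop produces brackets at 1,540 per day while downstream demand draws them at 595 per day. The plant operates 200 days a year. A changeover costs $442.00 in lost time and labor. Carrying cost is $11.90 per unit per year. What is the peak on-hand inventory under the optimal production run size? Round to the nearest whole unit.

I_max ≈ 2,329 brackets

Annual demand D = 595 × 200 = 119,000.
Production build-up factor (1 − d/p) = 1 − 595/1,540 = 0.6136.
Q* = √(2DS / (H(1 − d/p))) = √(2 × 119,000 × 442 / (11.9 × 0.6136)).
= √(105,196,000 / 7.3023) ≈ 3795.514.
Maximum inventory = Q*(1 − d/p) = 3795.514 × 0.6136 ≈ 2329.065.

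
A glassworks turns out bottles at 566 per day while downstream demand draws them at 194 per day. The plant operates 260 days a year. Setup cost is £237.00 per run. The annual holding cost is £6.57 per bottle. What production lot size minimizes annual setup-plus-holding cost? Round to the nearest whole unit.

Q* ≈ 2,353 bottles

Annual demand D = 194 × 260 = 50,440.
Production build-up factor (1 − d/p) = 1 − 194/566 = 0.6572.
Q* = √(2DS / (H(1 − d/p))) = √(2 × 50,440 × 237 / (6.57 × 0.6572)).
= √(23,908,560 / 4.3181) ≈ 2353.048.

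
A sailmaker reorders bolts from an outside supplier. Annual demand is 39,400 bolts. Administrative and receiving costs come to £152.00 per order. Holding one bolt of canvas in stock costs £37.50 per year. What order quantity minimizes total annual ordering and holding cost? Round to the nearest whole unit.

EOQ = √(2DS / H) = √(2 × 39,400 × 152 / 37.5).
= √(11,977,600 / 37.5) = √319,402.6667 ≈ 565.157.

Q* ≈ 565 bolts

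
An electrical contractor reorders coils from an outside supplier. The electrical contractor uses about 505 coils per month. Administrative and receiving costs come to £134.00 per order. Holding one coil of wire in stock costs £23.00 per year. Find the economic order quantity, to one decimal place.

Annual demand D = 505 × 12 = 6,060.
EOQ = √(2DS / H) = √(2 × 6,060 × 134 / 23).
= √(1,624,080 / 23) = √70,612.1739 ≈ 265.730.

Q* ≈ 265.7 coils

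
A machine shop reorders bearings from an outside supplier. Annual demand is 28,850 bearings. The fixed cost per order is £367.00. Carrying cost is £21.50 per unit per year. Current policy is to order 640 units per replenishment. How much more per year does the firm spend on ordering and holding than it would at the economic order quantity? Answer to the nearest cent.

EOQ = √(2DS/H) = √(2 × 28,850 × 367 / 21.5) ≈ 992.43.
Cost at Q* = (D/Q*)S + (Q*/2)H = √(2DSH) ≈ £21,337.33.
Cost at Q = 640: (28,850/640)×367 + (640/2)×21.5 = £16,543.67 + £6,880.00 = £23,423.67.
Excess = £23,423.67 − £21,337.33 = £2,086.34.

Extra cost ≈ £2,086.34 per year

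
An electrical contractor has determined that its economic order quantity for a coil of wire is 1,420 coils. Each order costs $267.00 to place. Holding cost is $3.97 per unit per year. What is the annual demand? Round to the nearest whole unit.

Invert the EOQ relation Q*² = 2DS/H.
From Q* = √(2DS/H): D = Q*²H / (2S) = 1,420² × 3.97 / (2 × 267) = 14990.839.

D ≈ 14,991 coils per year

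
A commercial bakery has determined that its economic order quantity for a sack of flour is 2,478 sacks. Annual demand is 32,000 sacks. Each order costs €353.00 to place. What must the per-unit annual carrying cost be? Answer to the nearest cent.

The basic EOQ model gives Q* = √(2DS/H); rearrange for the unknown.
From Q* = √(2DS/H): H = 2DS / Q*² = 2 × 32,000 × 353 / 2,478² = 3.6792.

H ≈ €3.68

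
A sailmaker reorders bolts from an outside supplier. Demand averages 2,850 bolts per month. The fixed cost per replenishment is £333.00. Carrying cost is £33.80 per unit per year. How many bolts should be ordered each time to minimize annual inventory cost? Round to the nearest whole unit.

Annual demand D = 2,850 × 12 = 34,200.
EOQ = √(2DS / H) = √(2 × 34,200 × 333 / 33.8).
= √(22,777,200 / 33.8) = √673,881.6568 ≈ 820.903.

Q* ≈ 821 bolts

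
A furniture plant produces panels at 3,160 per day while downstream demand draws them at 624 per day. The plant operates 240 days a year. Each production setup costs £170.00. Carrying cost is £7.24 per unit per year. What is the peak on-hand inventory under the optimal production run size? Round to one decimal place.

I_max ≈ 2,375.7 panels

Annual demand D = 624 × 240 = 149,760.
Production build-up factor (1 − d/p) = 1 − 624/3,160 = 0.8025.
Q* = √(2DS / (H(1 − d/p))) = √(2 × 149,760 × 170 / (7.24 × 0.8025)).
= √(50,918,400 / 5.8103) ≈ 2960.309.
Maximum inventory = Q*(1 − d/p) = 2960.309 × 0.8025 ≈ 2375.741.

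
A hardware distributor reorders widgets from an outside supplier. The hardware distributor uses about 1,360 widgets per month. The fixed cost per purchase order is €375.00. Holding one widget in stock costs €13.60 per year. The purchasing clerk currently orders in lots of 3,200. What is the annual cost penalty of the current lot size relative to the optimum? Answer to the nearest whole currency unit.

Annual demand D = 1,360 × 12 = 16,320.
EOQ = √(2DS/H) = √(2 × 16,320 × 375 / 13.6) ≈ 948.68.
Cost at Q* = (D/Q*)S + (Q*/2)H = √(2DSH) ≈ €12,902.09.
Cost at Q = 3,200: (16,320/3,200)×375 + (3,200/2)×13.6 = €1,912.50 + €21,760.00 = €23,672.50.
Excess = €23,672.50 − €12,902.09 = €10,770.41.

Extra cost ≈ €10,770 per year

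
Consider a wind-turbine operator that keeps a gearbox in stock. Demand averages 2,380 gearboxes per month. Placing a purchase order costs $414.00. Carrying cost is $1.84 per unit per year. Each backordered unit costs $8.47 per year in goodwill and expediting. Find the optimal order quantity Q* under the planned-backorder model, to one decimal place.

Q* ≈ 3,955.2 gearboxes

Annual demand D = 2,380 × 12 = 28,560.
With planned backorders, Q* = √(2DS/H) · √((H+B)/B).
√(2DS/H) = √(2 × 28,560 × 414 / 1.84) = 3584.969.
√((H+B)/B) = √((1.84+8.47)/8.47) = 1.1033.
Q* ≈ 3955.241.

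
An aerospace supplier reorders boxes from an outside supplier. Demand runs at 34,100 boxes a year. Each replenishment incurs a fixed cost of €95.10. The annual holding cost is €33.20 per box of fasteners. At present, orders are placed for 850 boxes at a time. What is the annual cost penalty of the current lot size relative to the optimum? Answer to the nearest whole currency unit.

EOQ = √(2DS/H) = √(2 × 34,100 × 95.1 / 33.2) ≈ 441.99.
Cost at Q* = (D/Q*)S + (Q*/2)H = √(2DSH) ≈ €14,674.10.
Cost at Q = 850: (34,100/850)×95.1 + (850/2)×33.2 = €3,815.19 + €14,110.00 = €17,925.19.
Excess = €17,925.19 − €14,674.10 = €3,251.09.

Extra cost ≈ €3,251 per year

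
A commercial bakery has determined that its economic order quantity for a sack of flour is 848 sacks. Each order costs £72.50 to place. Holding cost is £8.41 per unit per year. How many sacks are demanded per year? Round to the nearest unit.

D ≈ 41,708 sacks per year

Invert the EOQ relation Q*² = 2DS/H.
From Q* = √(2DS/H): D = Q*²H / (2S) = 848² × 8.41 / (2 × 72.5) = 41708.032.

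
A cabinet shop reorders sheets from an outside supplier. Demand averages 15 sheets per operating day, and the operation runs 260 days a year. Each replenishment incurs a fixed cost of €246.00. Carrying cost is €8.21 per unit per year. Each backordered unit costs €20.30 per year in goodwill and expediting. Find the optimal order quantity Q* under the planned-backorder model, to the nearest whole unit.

Q* ≈ 573 sheets

Annual demand D = 15 × 260 = 3,900.
With planned backorders, Q* = √(2DS/H) · √((H+B)/B).
√(2DS/H) = √(2 × 3,900 × 246 / 8.21) = 483.441.
√((H+B)/B) = √((8.21+20.3)/20.3) = 1.1851.
Q* ≈ 572.920.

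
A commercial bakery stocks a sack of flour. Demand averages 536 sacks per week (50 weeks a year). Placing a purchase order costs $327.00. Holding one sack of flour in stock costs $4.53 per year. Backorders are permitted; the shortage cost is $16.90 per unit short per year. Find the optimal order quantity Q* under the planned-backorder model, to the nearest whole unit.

Annual demand D = 536 × 50 = 26,800.
With planned backorders, Q* = √(2DS/H) · √((H+B)/B).
√(2DS/H) = √(2 × 26,800 × 327 / 4.53) = 1967.013.
√((H+B)/B) = √((4.53+16.9)/16.9) = 1.1261.
Q* ≈ 2215.006.

Q* ≈ 2,215 sacks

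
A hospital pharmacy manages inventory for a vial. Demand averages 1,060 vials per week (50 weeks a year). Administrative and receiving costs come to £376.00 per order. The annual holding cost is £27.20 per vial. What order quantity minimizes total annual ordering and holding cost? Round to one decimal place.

Annual demand D = 1,060 × 50 = 53,000.
EOQ = √(2DS / H) = √(2 × 53,000 × 376 / 27.2).
= √(39,856,000 / 27.2) = √1,465,294.1176 ≈ 1210.493.

Q* ≈ 1,210.5 vials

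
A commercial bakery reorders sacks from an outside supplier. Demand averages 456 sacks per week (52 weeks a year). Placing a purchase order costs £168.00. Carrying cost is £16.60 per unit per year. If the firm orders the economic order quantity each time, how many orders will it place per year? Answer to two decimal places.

Annual demand D = 456 × 52 = 23,712.
The optimal lot size = √(2DS/H) = √(2 × 23,712 × 168 / 16.6) ≈ 692.79.
Orders per year = D / Q* = 23,712 / 692.79 ≈ 34.227.

N ≈ 34.23 orders per year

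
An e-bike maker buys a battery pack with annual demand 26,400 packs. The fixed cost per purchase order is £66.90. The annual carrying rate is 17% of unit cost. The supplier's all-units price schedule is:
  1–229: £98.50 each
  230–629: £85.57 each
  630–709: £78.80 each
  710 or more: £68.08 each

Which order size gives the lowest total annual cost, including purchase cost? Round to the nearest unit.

Holding cost per unit per year at price C is H = 0.17·C.
Evaluate total cost at each tier's feasible EOQ or, if the EOQ is below the tier, at the tier's minimum quantity.
Tier 1 (£98.50): EOQ = 459.3 exceeds tier's upper bound 229, so this tier is dominated.
EOQ at £85.57 = 492.8 (feasible in tier 2): TC = 26,400×£85.57 + (26,400/492.8)×66.9 + (492.8/2)×0.17×£85.57 = £2,266,216.28.
EOQ at £78.80 = 513.5 < 630, so use break Q=630: TC = 26,400×£78.80 + (26,400/630.0)×66.9 + (630.0/2)×0.17×£78.80 = £2,087,343.17.
EOQ at £68.08 = 552.5 < 710, so use break Q=710: TC = 26,400×£68.08 + (26,400/710.0)×66.9 + (710.0/2)×0.17×£68.08 = £1,803,908.18.
Lowest total cost is £1,803,908.18 at Q = 710.0.

Q* ≈ 710 packs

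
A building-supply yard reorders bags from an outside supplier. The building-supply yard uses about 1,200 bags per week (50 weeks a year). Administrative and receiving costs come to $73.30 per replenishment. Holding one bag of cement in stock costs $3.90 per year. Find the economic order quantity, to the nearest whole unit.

Annual demand D = 1,200 × 50 = 60,000.
EOQ = √(2DS / H) = √(2 × 60,000 × 73.3 / 3.9).
= √(8,796,000 / 3.9) = √2,255,384.6154 ≈ 1501.794.

Q* ≈ 1,502 bags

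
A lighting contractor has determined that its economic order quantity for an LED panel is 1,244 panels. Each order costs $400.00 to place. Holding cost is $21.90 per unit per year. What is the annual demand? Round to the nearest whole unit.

D ≈ 42,364 panels per year

Squaring Q* = √(2DS/H) gives Q*² = 2DS/H.
From Q* = √(2DS/H): D = Q*²H / (2S) = 1,244² × 21.9 / (2 × 400) = 42363.798.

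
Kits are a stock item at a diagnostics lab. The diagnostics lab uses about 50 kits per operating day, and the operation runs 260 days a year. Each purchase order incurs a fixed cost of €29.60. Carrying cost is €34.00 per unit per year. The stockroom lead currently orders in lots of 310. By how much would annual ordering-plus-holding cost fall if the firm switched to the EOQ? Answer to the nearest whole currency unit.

Annual demand D = 50 × 260 = 13,000.
EOQ = √(2DS/H) = √(2 × 13,000 × 29.6 / 34) ≈ 150.45.
Cost at Q* = (D/Q*)S + (Q*/2)H = √(2DSH) ≈ €5,115.31.
Cost at Q = 310: (13,000/310)×29.6 + (310/2)×34 = €1,241.29 + €5,270.00 = €6,511.29.
Excess = €6,511.29 − €5,115.31 = €1,395.98.

Extra cost ≈ €1,396 per year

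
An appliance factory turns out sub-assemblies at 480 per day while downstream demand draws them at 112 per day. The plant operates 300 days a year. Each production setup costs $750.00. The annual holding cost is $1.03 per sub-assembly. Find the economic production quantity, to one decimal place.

Q* ≈ 7,989.0 sub-assemblies

Annual demand D = 112 × 300 = 33,600.
Production build-up factor (1 − d/p) = 1 − 112/480 = 0.7667.
Q* = √(2DS / (H(1 − d/p))) = √(2 × 33,600 × 750 / (1.03 × 0.7667)).
= √(50,400,000 / 0.7897) ≈ 7989.017.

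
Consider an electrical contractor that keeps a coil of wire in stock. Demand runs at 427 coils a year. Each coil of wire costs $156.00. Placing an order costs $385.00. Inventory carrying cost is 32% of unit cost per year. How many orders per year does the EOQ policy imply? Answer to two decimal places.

Holding cost H = 0.32 × $156.00 = $49.9200 per unit per year.
EOQ = √(2DS/H) = √(2 × 427 × 385 / 49.92) ≈ 81.16.
Orders per year = D / Q* = 427 / 81.16 ≈ 5.261.

N ≈ 5.26 orders per year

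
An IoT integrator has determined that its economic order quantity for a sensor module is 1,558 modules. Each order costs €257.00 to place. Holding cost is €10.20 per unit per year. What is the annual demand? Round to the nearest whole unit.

D ≈ 48,169 modules per year

Squaring Q* = √(2DS/H) gives Q*² = 2DS/H.
From Q* = √(2DS/H): D = Q*²H / (2S) = 1,558² × 10.2 / (2 × 257) = 48169.480.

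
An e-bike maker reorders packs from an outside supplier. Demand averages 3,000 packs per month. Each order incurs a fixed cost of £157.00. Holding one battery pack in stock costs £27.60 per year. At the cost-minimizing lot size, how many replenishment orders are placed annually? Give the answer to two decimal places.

Annual demand D = 3,000 × 12 = 36,000.
Q* = √(2DS/H) = √(2 × 36,000 × 157 / 27.6) ≈ 639.97.
Orders per year = D / Q* = 36,000 / 639.97 ≈ 56.252.

N ≈ 56.25 orders per year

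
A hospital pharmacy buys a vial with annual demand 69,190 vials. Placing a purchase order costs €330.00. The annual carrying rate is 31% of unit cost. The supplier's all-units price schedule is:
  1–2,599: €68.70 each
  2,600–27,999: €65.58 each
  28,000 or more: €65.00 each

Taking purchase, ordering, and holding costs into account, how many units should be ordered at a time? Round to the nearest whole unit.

Holding cost per unit per year at price C is H = 0.31·C.
Evaluate total cost at each tier's feasible EOQ or, if the EOQ is below the tier, at the tier's minimum quantity.
EOQ at €68.70 = 1464.3 (feasible in tier 1): TC = 69,190×€68.70 + (69,190/1464.3)×330 + (1464.3/2)×0.31×€68.70 = €4,784,538.51.
EOQ at €65.58 = 1498.7 < 2600, so use break Q=2600: TC = 69,190×€65.58 + (69,190/2600.0)×330 + (2600.0/2)×0.31×€65.58 = €4,572,690.75.
EOQ at €65.00 = 1505.4 < 28000, so use break Q=28000: TC = 69,190×€65.00 + (69,190/28000.0)×330 + (28000.0/2)×0.31×€65.00 = €4,780,265.45.
Lowest total cost is €4,572,690.75 at Q = 2600.0.

Q* ≈ 2,600 vials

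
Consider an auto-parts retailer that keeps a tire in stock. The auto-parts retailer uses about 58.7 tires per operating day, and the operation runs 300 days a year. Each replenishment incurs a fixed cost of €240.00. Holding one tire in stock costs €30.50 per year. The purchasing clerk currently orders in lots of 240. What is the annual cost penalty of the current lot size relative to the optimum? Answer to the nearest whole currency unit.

Annual demand D = 58.7 × 300 = 17,610.
EOQ = √(2DS/H) = √(2 × 17,610 × 240 / 30.5) ≈ 526.44.
Cost at Q* = (D/Q*)S + (Q*/2)H = √(2DSH) ≈ €16,056.48.
Cost at Q = 240: (17,610/240)×240 + (240/2)×30.5 = €17,610.00 + €3,660.00 = €21,270.00.
Excess = €21,270.00 − €16,056.48 = €5,213.52.

Extra cost ≈ €5,214 per year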